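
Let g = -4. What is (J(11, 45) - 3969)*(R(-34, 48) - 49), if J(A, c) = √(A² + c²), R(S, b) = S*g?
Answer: -345303 + 87*√2146 ≈ -3.4127e+5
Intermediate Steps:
R(S, b) = -4*S (R(S, b) = S*(-4) = -4*S)
(J(11, 45) - 3969)*(R(-34, 48) - 49) = (√(11² + 45²) - 3969)*(-4*(-34) - 49) = (√(121 + 2025) - 3969)*(136 - 49) = (√2146 - 3969)*87 = (-3969 + √2146)*87 = -345303 + 87*√2146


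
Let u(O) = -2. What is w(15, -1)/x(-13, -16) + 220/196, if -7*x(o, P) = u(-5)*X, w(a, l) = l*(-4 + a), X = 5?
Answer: -3223/490 ≈ -6.5776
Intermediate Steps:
x(o, P) = 10/7 (x(o, P) = -(-2)*5/7 = -1/7*(-10) = 10/7)
w(15, -1)/x(-13, -16) + 220/196 = (-(-4 + 15))/(10/7) + 220/196 = -1*11*(7/10) + 220*(1/196) = -11*7/10 + 55/49 = -77/10 + 55/49 = -3223/490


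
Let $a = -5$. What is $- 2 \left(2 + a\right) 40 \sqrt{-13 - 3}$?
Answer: $960 i \approx 960.0 i$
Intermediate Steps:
$- 2 \left(2 + a\right) 40 \sqrt{-13 - 3} = - 2 \left(2 - 5\right) 40 \sqrt{-13 - 3} = \left(-2\right) \left(-3\right) 40 \sqrt{-16} = 6 \cdot 40 \cdot 4 i = 240 \cdot 4 i = 960 i$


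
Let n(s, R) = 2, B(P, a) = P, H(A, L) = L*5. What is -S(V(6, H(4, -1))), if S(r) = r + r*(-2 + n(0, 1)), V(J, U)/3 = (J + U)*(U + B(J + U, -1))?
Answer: 12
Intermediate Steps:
H(A, L) = 5*L
V(J, U) = 3*(J + U)*(J + 2*U) (V(J, U) = 3*((J + U)*(U + (J + U))) = 3*((J + U)*(J + 2*U)) = 3*(J + U)*(J + 2*U))
S(r) = r (S(r) = r + r*(-2 + 2) = r + r*0 = r + 0 = r)
-S(V(6, H(4, -1))) = -(3*6² + 6*(5*(-1))² + 9*6*(5*(-1))) = -(3*36 + 6*(-5)² + 9*6*(-5)) = -(108 + 6*25 - 270) = -(108 + 150 - 270) = -1*(-12) = 12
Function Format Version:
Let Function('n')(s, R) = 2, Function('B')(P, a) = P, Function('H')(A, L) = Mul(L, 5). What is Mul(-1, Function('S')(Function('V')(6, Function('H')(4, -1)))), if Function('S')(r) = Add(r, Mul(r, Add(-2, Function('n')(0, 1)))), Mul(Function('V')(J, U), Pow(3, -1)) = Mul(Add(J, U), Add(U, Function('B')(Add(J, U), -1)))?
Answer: 12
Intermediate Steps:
Function('H')(A, L) = Mul(5, L)
Function('V')(J, U) = Mul(3, Add(J, U), Add(J, Mul(2, U))) (Function('V')(J, U) = Mul(3, Mul(Add(J, U), Add(U, Add(J, U)))) = Mul(3, Mul(Add(J, U), Add(J, Mul(2, U)))) = Mul(3, Add(J, U), Add(J, Mul(2, U))))
Function('S')(r) = r (Function('S')(r) = Add(r, Mul(r, Add(-2, 2))) = Add(r, Mul(r, 0)) = Add(r, 0) = r)
Mul(-1, Function('S')(Function('V')(6, Function('H')(4, -1)))) = Mul(-1, Add(Mul(3, Pow(6, 2)), Mul(6, Pow(Mul(5, -1), 2)), Mul(9, 6, Mul(5, -1)))) = Mul(-1, Add(Mul(3, 36), Mul(6, Pow(-5, 2)), Mul(9, 6, -5))) = Mul(-1, Add(108, Mul(6, 25), -270)) = Mul(-1, Add(108, 150, -270)) = Mul(-1, -12) = 12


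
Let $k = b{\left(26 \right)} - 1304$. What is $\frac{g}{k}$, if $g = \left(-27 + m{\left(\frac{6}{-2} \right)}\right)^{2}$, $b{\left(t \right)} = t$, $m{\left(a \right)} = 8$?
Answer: $- \frac{361}{1278} \approx -0.28247$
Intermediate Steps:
$g = 361$ ($g = \left(-27 + 8\right)^{2} = \left(-19\right)^{2} = 361$)
$k = -1278$ ($k = 26 - 1304 = -1278$)
$\frac{g}{k} = \frac{361}{-1278} = 361 \left(- \frac{1}{1278}\right) = - \frac{361}{1278}$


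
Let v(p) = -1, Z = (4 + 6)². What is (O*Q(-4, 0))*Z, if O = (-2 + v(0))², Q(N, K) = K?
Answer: 0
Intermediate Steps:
Z = 100 (Z = 10² = 100)
O = 9 (O = (-2 - 1)² = (-3)² = 9)
(O*Q(-4, 0))*Z = (9*0)*100 = 0*100 = 0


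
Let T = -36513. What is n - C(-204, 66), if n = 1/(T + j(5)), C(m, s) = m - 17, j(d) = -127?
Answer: 8097439/36640 ≈ 221.00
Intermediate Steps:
C(m, s) = -17 + m
n = -1/36640 (n = 1/(-36513 - 127) = 1/(-36640) = -1/36640 ≈ -2.7293e-5)
n - C(-204, 66) = -1/36640 - (-17 - 204) = -1/36640 - 1*(-221) = -1/36640 + 221 = 8097439/36640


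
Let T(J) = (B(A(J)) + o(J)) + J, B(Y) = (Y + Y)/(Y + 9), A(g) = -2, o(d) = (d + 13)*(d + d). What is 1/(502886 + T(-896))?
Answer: 7/14590278 ≈ 4.7977e-7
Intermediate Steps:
o(d) = 2*d*(13 + d) (o(d) = (13 + d)*(2*d) = 2*d*(13 + d))
B(Y) = 2*Y/(9 + Y) (B(Y) = (2*Y)/(9 + Y) = 2*Y/(9 + Y))
T(J) = -4/7 + J + 2*J*(13 + J) (T(J) = (2*(-2)/(9 - 2) + 2*J*(13 + J)) + J = (2*(-2)/7 + 2*J*(13 + J)) + J = (2*(-2)*(⅐) + 2*J*(13 + J)) + J = (-4/7 + 2*J*(13 + J)) + J = -4/7 + J + 2*J*(13 + J))
1/(502886 + T(-896)) = 1/(502886 + (-4/7 + 2*(-896)² + 27*(-896))) = 1/(502886 + (-4/7 + 2*802816 - 24192)) = 1/(502886 + (-4/7 + 1605632 - 24192)) = 1/(502886 + 11070076/7) = 1/(14590278/7) = 7/14590278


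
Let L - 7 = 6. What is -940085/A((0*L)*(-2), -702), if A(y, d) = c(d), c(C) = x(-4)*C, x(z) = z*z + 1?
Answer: 940085/11934 ≈ 78.774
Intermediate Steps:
L = 13 (L = 7 + 6 = 13)
x(z) = 1 + z² (x(z) = z² + 1 = 1 + z²)
c(C) = 17*C (c(C) = (1 + (-4)²)*C = (1 + 16)*C = 17*C)
A(y, d) = 17*d
-940085/A((0*L)*(-2), -702) = -940085/(17*(-702)) = -940085/(-11934) = -940085*(-1/11934) = 940085/11934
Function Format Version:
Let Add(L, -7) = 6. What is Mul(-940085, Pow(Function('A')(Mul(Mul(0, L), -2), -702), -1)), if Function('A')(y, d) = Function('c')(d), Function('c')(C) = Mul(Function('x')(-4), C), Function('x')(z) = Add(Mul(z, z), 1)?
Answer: Rational(940085, 11934) ≈ 78.774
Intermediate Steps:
L = 13 (L = Add(7, 6) = 13)
Function('x')(z) = Add(1, Pow(z, 2)) (Function('x')(z) = Add(Pow(z, 2), 1) = Add(1, Pow(z, 2)))
Function('c')(C) = Mul(17, C) (Function('c')(C) = Mul(Add(1, Pow(-4, 2)), C) = Mul(Add(1, 16), C) = Mul(17, C))
Function('A')(y, d) = Mul(17, d)
Mul(-940085, Pow(Function('A')(Mul(Mul(0, L), -2), -702), -1)) = Mul(-940085, Pow(Mul(17, -702), -1)) = Mul(-940085, Pow(-11934, -1)) = Mul(-940085, Rational(-1, 11934)) = Rational(940085, 11934)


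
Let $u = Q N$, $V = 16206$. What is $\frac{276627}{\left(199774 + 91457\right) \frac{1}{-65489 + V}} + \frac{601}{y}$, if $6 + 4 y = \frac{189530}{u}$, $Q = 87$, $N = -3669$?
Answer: $- \frac{2409793953229720}{51080655399} \approx -47176.0$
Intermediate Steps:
$u = -319203$ ($u = 87 \left(-3669\right) = -319203$)
$y = - \frac{526187}{319203}$ ($y = - \frac{3}{2} + \frac{189530 \frac{1}{-319203}}{4} = - \frac{3}{2} + \frac{189530 \left(- \frac{1}{319203}\right)}{4} = - \frac{3}{2} + \frac{1}{4} \left(- \frac{189530}{319203}\right) = - \frac{3}{2} - \frac{94765}{638406} = - \frac{526187}{319203} \approx -1.6484$)
$\frac{276627}{\left(199774 + 91457\right) \frac{1}{-65489 + V}} + \frac{601}{y} = \frac{276627}{\left(199774 + 91457\right) \frac{1}{-65489 + 16206}} + \frac{601}{- \frac{526187}{319203}} = \frac{276627}{291231 \frac{1}{-49283}} + 601 \left(- \frac{319203}{526187}\right) = \frac{276627}{291231 \left(- \frac{1}{49283}\right)} - \frac{191841003}{526187} = \frac{276627}{- \frac{291231}{49283}} - \frac{191841003}{526187} = 276627 \left(- \frac{49283}{291231}\right) - \frac{191841003}{526187} = - \frac{4544336147}{97077} - \frac{191841003}{526187} = - \frac{2409793953229720}{51080655399}$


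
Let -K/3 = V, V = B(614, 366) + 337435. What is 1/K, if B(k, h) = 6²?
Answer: -1/1012413 ≈ -9.8774e-7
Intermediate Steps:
B(k, h) = 36
V = 337471 (V = 36 + 337435 = 337471)
K = -1012413 (K = -3*337471 = -1012413)
1/K = 1/(-1012413) = -1/1012413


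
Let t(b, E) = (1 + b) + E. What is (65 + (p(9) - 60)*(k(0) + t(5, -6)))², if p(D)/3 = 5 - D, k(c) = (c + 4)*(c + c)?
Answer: 4225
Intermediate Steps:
k(c) = 2*c*(4 + c) (k(c) = (4 + c)*(2*c) = 2*c*(4 + c))
p(D) = 15 - 3*D (p(D) = 3*(5 - D) = 15 - 3*D)
t(b, E) = 1 + E + b
(65 + (p(9) - 60)*(k(0) + t(5, -6)))² = (65 + ((15 - 3*9) - 60)*(2*0*(4 + 0) + (1 - 6 + 5)))² = (65 + ((15 - 27) - 60)*(2*0*4 + 0))² = (65 + (-12 - 60)*(0 + 0))² = (65 - 72*0)² = (65 + 0)² = 65² = 4225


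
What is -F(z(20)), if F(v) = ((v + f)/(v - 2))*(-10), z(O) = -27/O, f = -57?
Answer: 11670/67 ≈ 174.18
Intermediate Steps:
F(v) = -10*(-57 + v)/(-2 + v) (F(v) = ((v - 57)/(v - 2))*(-10) = ((-57 + v)/(-2 + v))*(-10) = -10*(-57 + v)/(-2 + v))
-F(z(20)) = -10*(57 - (-27)/20)/(-2 - 27/20) = -10*(57 - (-27)/20)/(-2 - 27*1/20) = -10*(57 - 1*(-27/20))/(-2 - 27/20) = -10*(57 + 27/20)/(-67/20) = -10*(-20)*1167/(67*20) = -1*(-11670/67) = 11670/67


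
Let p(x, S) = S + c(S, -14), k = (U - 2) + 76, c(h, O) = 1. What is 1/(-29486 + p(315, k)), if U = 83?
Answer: -1/29328 ≈ -3.4097e-5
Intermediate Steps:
k = 157 (k = (83 - 2) + 76 = 81 + 76 = 157)
p(x, S) = 1 + S (p(x, S) = S + 1 = 1 + S)
1/(-29486 + p(315, k)) = 1/(-29486 + (1 + 157)) = 1/(-29486 + 158) = 1/(-29328) = -1/29328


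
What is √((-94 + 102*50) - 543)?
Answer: √4463 ≈ 66.806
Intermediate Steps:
√((-94 + 102*50) - 543) = √((-94 + 5100) - 543) = √(5006 - 543) = √4463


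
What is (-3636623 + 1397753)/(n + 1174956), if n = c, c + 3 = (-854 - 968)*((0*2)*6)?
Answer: -746290/391651 ≈ -1.9055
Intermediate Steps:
c = -3 (c = -3 + (-854 - 968)*((0*2)*6) = -3 - 0*6 = -3 - 1822*0 = -3 + 0 = -3)
n = -3
(-3636623 + 1397753)/(n + 1174956) = (-3636623 + 1397753)/(-3 + 1174956) = -2238870/1174953 = -2238870*1/1174953 = -746290/391651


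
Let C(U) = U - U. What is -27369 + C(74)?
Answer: -27369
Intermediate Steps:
C(U) = 0
-27369 + C(74) = -27369 + 0 = -27369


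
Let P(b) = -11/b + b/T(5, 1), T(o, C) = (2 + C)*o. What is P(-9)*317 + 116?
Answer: 14096/45 ≈ 313.24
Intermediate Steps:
T(o, C) = o*(2 + C)
P(b) = -11/b + b/15 (P(b) = -11/b + b/((5*(2 + 1))) = -11/b + b/((5*3)) = -11/b + b/15)
P(-9)*317 + 116 = (-11/(-9) + (1/15)*(-9))*317 + 116 = (-11*(-1/9) - 3/5)*317 + 116 = (11/9 - 3/5)*317 + 116 = (28/45)*317 + 116 = 8876/45 + 116 = 14096/45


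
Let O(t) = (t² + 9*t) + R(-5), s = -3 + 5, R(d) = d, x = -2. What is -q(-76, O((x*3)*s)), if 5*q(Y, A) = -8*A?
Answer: 248/5 ≈ 49.600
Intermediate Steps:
s = 2
O(t) = -5 + t² + 9*t (O(t) = (t² + 9*t) - 5 = -5 + t² + 9*t)
q(Y, A) = -8*A/5 (q(Y, A) = (-8*A)/5 = -8*A/5)
-q(-76, O((x*3)*s)) = -(-8)*(-5 + (-2*3*2)² + 9*(-2*3*2))/5 = -(-8)*(-5 + (-6*2)² + 9*(-6*2))/5 = -(-8)*(-5 + (-12)² + 9*(-12))/5 = -(-8)*(-5 + 144 - 108)/5 = -(-8)*31/5 = -1*(-248/5) = 248/5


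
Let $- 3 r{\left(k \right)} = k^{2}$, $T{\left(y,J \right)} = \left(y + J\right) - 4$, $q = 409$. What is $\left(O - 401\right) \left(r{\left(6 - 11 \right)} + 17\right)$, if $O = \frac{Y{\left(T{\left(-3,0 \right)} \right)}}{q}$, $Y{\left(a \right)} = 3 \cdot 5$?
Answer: $- \frac{4263844}{1227} \approx -3475.0$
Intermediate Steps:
$T{\left(y,J \right)} = -4 + J + y$ ($T{\left(y,J \right)} = \left(J + y\right) - 4 = -4 + J + y$)
$Y{\left(a \right)} = 15$
$r{\left(k \right)} = - \frac{k^{2}}{3}$
$O = \frac{15}{409} \approx 0.036675$
$\left(O - 401\right) \left(r{\left(6 - 11 \right)} + 17\right) = \left(\frac{15}{409} - 401\right) \left(- \frac{\left(6 - 11\right)^{2}}{3} + 17\right) = - \frac{163994 \left(- \frac{\left(-5\right)^{2}}{3} + 17\right)}{409} = - \frac{163994 \left(\left(- \frac{1}{3}\right) 25 + 17\right)}{409} = - \frac{163994 \left(- \frac{25}{3} + 17\right)}{409} = \left(- \frac{163994}{409}\right) \frac{26}{3} = - \frac{4263844}{1227}$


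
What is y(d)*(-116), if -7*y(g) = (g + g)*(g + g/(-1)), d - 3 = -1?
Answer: 0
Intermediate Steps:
d = 2 (d = 3 - 1 = 2)
y(g) = 0 (y(g) = -(g + g)*(g + g/(-1))/7 = -2*g*(g + g*(-1))/7 = -2*g*(g - g)/7 = -2*g*0/7 = -⅐*0 = 0)
y(d)*(-116) = 0*(-116) = 0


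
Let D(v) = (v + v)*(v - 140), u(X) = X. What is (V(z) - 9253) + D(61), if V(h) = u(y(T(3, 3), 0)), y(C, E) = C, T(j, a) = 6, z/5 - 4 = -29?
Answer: -18885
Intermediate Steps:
z = -125 (z = 20 + 5*(-29) = 20 - 145 = -125)
V(h) = 6
D(v) = 2*v*(-140 + v) (D(v) = (2*v)*(-140 + v) = 2*v*(-140 + v))
(V(z) - 9253) + D(61) = (6 - 9253) + 2*61*(-140 + 61) = -9247 + 2*61*(-79) = -9247 - 9638 = -18885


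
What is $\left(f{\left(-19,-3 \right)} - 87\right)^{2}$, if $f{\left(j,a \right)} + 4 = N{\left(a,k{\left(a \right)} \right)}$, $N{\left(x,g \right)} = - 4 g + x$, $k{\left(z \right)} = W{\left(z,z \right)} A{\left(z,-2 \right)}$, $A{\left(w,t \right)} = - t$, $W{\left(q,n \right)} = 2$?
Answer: $12100$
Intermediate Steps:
$k{\left(z \right)} = 4$ ($k{\left(z \right)} = 2 \left(\left(-1\right) \left(-2\right)\right) = 2 \cdot 2 = 4$)
$N{\left(x,g \right)} = x - 4 g$
$f{\left(j,a \right)} = -20 + a$ ($f{\left(j,a \right)} = -4 + \left(a - 16\right) = -4 + \left(-16 + a\right) = -20 + a$)
$\left(f{\left(-19,-3 \right)} - 87\right)^{2} = \left(\left(-20 - 3\right) - 87\right)^{2} = \left(-23 - 87\right)^{2} = \left(-110\right)^{2} = 12100$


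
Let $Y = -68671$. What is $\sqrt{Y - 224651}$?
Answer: $i \sqrt{293322} \approx 541.59 i$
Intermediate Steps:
$\sqrt{Y - 224651} = \sqrt{-68671 - 224651} = \sqrt{-293322} = i \sqrt{293322}$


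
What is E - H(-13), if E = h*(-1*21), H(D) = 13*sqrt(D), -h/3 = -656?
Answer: -41328 - 13*I*sqrt(13) ≈ -41328.0 - 46.872*I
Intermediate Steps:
h = 1968 (h = -3*(-656) = 1968)
E = -41328 (E = 1968*(-1*21) = 1968*(-21) = -41328)
E - H(-13) = -41328 - 13*sqrt(-13) = -41328 - 13*I*sqrt(13)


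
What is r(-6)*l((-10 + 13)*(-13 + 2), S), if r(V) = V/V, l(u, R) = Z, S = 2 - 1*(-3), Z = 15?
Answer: 15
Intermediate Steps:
S = 5 (S = 2 + 3 = 5)
l(u, R) = 15
r(V) = 1
r(-6)*l((-10 + 13)*(-13 + 2), S) = 1*15 = 15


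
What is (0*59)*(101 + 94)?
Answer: 0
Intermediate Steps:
(0*59)*(101 + 94) = 0*195 = 0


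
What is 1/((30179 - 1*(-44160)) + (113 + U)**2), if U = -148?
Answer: 1/75564 ≈ 1.3234e-5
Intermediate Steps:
1/((30179 - 1*(-44160)) + (113 + U)**2) = 1/((30179 - 1*(-44160)) + (113 - 148)**2) = 1/((30179 + 44160) + (-35)**2) = 1/(74339 + 1225) = 1/75564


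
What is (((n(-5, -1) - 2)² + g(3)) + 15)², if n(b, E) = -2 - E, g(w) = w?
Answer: 729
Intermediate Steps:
(((n(-5, -1) - 2)² + g(3)) + 15)² = ((((-2 - 1*(-1)) - 2)² + 3) + 15)² = ((((-2 + 1) - 2)² + 3) + 15)² = (((-1 - 2)² + 3) + 15)² = (((-3)² + 3) + 15)² = ((9 + 3) + 15)² = (12 + 15)² = 27² = 729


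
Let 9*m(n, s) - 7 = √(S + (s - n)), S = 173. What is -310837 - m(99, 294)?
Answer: -2797540/9 - 4*√23/9 ≈ -3.1084e+5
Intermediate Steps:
m(n, s) = 7/9 + √(173 + s - n)/9 (m(n, s) = 7/9 + √(173 + (s - n))/9 = 7/9 + √(173 + s - n)/9)
-310837 - m(99, 294) = -310837 - (7/9 + √(173 + 294 - 1*99)/9) = -310837 - (7/9 + √(173 + 294 - 99)/9) = -310837 - (7/9 + √368/9) = -310837 - (7/9 + (4*√23)/9) = -310837 - (7/9 + 4*√23/9) = -310837 + (-7/9 - 4*√23/9) = -2797540/9 - 4*√23/9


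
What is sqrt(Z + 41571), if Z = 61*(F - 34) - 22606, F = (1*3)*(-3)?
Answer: sqrt(16342) ≈ 127.84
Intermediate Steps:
F = -9 (F = 3*(-3) = -9)
Z = -25229 (Z = 61*(-9 - 34) - 22606 = 61*(-43) - 22606 = -2623 - 22606 = -25229)
sqrt(Z + 41571) = sqrt(-25229 + 41571) = sqrt(16342)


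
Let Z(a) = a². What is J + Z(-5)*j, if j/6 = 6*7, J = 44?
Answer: 6344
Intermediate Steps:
j = 252 (j = 6*(6*7) = 6*42 = 252)
J + Z(-5)*j = 44 + (-5)²*252 = 44 + 25*252 = 44 + 6300 = 6344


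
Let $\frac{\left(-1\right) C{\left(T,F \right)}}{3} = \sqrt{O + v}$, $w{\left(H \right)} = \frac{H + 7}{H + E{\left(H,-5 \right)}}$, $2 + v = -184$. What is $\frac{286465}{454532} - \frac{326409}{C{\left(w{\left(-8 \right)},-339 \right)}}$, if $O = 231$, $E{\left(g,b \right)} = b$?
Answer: $\frac{286465}{454532} + \frac{108803 \sqrt{5}}{15} \approx 16220.0$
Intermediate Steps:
$v = -186$ ($v = -2 - 184 = -186$)
$w{\left(H \right)} = \frac{7 + H}{-5 + H}$ ($w{\left(H \right)} = \frac{H + 7}{H - 5} = \frac{7 + H}{-5 + H}$)
$C{\left(T,F \right)} = - 9 \sqrt{5}$ ($C{\left(T,F \right)} = - 3 \sqrt{231 - 186} = - 3 \sqrt{45} = - 3 \cdot 3 \sqrt{5} = - 9 \sqrt{5}$)
$\frac{286465}{454532} - \frac{326409}{C{\left(w{\left(-8 \right)},-339 \right)}} = \frac{286465}{454532} - \frac{326409}{\left(-9\right) \sqrt{5}} = 286465 \cdot \frac{1}{454532} - 326409 \left(- \frac{\sqrt{5}}{45}\right) = \frac{286465}{454532} + \frac{108803 \sqrt{5}}{15}$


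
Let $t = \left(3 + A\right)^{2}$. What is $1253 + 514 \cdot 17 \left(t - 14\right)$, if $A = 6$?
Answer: $586699$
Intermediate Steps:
$t = 81$ ($t = \left(3 + 6\right)^{2} = 9^{2} = 81$)
$1253 + 514 \cdot 17 \left(t - 14\right) = 1253 + 514 \cdot 17 \left(81 - 14\right) = 1253 + 514 \cdot 17 \cdot 67 = 1253 + 514 \cdot 1139 = 1253 + 585446 = 586699$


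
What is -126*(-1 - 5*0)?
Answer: 126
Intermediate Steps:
-126*(-1 - 5*0) = -126*(-1 + 0) = -126*(-1) = 126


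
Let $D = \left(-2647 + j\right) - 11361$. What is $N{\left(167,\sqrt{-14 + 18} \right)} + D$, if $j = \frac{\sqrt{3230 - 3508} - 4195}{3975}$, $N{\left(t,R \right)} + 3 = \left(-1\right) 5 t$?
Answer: $- \frac{11803409}{795} + \frac{i \sqrt{278}}{3975} \approx -14847.0 + 0.0041946 i$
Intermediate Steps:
$N{\left(t,R \right)} = -3 - 5 t$ ($N{\left(t,R \right)} = -3 + \left(-1\right) 5 t = -3 - 5 t$)
$j = - \frac{839}{795} + \frac{i \sqrt{278}}{3975}$ ($j = \left(\sqrt{-278} - 4195\right) \frac{1}{3975} = \left(i \sqrt{278} - 4195\right) \frac{1}{3975} = \left(-4195 + i \sqrt{278}\right) \frac{1}{3975} = - \frac{839}{795} + \frac{i \sqrt{278}}{3975} \approx -1.0553 + 0.0041946 i$)
$D = - \frac{11137199}{795} + \frac{i \sqrt{278}}{3975}$ ($D = \left(-2647 - \left(\frac{839}{795} - \frac{i \sqrt{278}}{3975}\right)\right) - 11361 = \left(- \frac{2105204}{795} + \frac{i \sqrt{278}}{3975}\right) - 11361 = - \frac{11137199}{795} + \frac{i \sqrt{278}}{3975} \approx -14009.0 + 0.0041946 i$)
$N{\left(167,\sqrt{-14 + 18} \right)} + D = \left(-3 - 835\right) - \left(\frac{11137199}{795} - \frac{i \sqrt{278}}{3975}\right) = -838 - \left(\frac{11137199}{795} - \frac{i \sqrt{278}}{3975}\right) = - \frac{11803409}{795} + \frac{i \sqrt{278}}{3975}$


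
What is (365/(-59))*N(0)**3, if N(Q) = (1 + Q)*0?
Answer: 0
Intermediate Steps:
N(Q) = 0
(365/(-59))*N(0)**3 = (365/(-59))*0**3 = (365*(-1/59))*0 = -365/59*0 = 0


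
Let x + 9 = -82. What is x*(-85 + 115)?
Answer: -2730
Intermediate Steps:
x = -91 (x = -9 - 82 = -91)
x*(-85 + 115) = -91*(-85 + 115) = -91*30 = -2730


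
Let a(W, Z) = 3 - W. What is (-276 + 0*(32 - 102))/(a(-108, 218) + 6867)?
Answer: -46/1163 ≈ -0.039553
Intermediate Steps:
(-276 + 0*(32 - 102))/(a(-108, 218) + 6867) = (-276 + 0*(32 - 102))/((3 - 1*(-108)) + 6867) = (-276 + 0*(-70))/((3 + 108) + 6867) = (-276 + 0)/(111 + 6867) = -276/6978 = -276*1/6978 = -46/1163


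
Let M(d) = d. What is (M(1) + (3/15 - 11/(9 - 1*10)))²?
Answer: 3721/25 ≈ 148.84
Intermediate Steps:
(M(1) + (3/15 - 11/(9 - 1*10)))² = (1 + (3/15 - 11/(9 - 1*10)))² = (1 + (3*(1/15) - 11/(9 - 10)))² = (1 + (⅕ - 11/(-1)))² = (1 + (⅕ - 11*(-1)))² = (1 + (⅕ + 11))² = (1 + 56/5)² = (61/5)² = 3721/25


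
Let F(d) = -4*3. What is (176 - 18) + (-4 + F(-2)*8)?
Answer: 58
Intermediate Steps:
F(d) = -12
(176 - 18) + (-4 + F(-2)*8) = (176 - 18) + (-4 - 12*8) = 158 + (-4 - 96) = 158 - 100 = 58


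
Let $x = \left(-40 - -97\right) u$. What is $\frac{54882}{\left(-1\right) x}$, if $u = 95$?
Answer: $- \frac{18294}{1805} \approx -10.135$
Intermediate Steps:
$x = 5415$ ($x = \left(-40 - -97\right) 95 = \left(-40 + 97\right) 95 = 57 \cdot 95 = 5415$)
$\frac{54882}{\left(-1\right) x} = \frac{54882}{\left(-1\right) 5415} = \frac{54882}{-5415} = 54882 \left(- \frac{1}{5415}\right) = - \frac{18294}{1805}$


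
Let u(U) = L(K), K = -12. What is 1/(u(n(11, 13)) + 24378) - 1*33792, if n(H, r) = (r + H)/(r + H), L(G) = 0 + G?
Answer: -823375871/24366 ≈ -33792.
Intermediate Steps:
L(G) = G
n(H, r) = 1 (n(H, r) = (H + r)/(H + r) = 1)
u(U) = -12
1/(u(n(11, 13)) + 24378) - 1*33792 = 1/(-12 + 24378) - 1*33792 = 1/24366 - 33792 = -823375871/24366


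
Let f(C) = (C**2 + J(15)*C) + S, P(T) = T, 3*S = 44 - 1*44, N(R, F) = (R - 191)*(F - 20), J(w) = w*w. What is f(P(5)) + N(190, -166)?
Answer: 1336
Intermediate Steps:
J(w) = w**2
N(R, F) = (-191 + R)*(-20 + F)
S = 0 (S = (44 - 1*44)/3 = (44 - 44)/3 = (1/3)*0 = 0)
f(C) = C**2 + 225*C (f(C) = (C**2 + 15**2*C) + 0 = (C**2 + 225*C) + 0 = C**2 + 225*C)
f(P(5)) + N(190, -166) = 5*(225 + 5) + (3820 - 191*(-166) - 20*190 - 166*190) = 5*230 + (3820 + 31706 - 3800 - 31540) = 1150 + 186 = 1336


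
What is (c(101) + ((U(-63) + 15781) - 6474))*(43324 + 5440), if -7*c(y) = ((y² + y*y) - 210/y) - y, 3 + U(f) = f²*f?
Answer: -8399866811888/707 ≈ -1.1881e+10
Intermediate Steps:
U(f) = -3 + f³ (U(f) = -3 + f²*f = -3 + f³)
c(y) = 30/y - 2*y²/7 + y/7 (c(y) = -(((y² + y*y) - 210/y) - y)/7 = -(((y² + y²) - 210/y) - y)/7 = -((2*y² - 210/y) - y)/7 = -((-210/y + 2*y²) - y)/7 = -(-y - 210/y + 2*y²)/7 = 30/y - 2*y²/7 + y/7)
(c(101) + ((U(-63) + 15781) - 6474))*(43324 + 5440) = ((⅐)*(210 + 101²*(1 - 2*101))/101 + (((-3 + (-63)³) + 15781) - 6474))*(43324 + 5440) = ((⅐)*(1/101)*(210 + 10201*(1 - 202)) + (((-3 - 250047) + 15781) - 6474))*48764 = ((⅐)*(1/101)*(210 + 10201*(-201)) + ((-250050 + 15781) - 6474))*48764 = ((⅐)*(1/101)*(210 - 2050401) + (-234269 - 6474))*48764 = ((⅐)*(1/101)*(-2050191) - 240743)*48764 = (-2050191/707 - 240743)*48764 = -172255492/707*48764 = -8399866811888/707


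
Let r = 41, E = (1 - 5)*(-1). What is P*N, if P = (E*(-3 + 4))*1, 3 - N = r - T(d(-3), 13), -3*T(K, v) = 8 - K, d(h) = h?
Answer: -500/3 ≈ -166.67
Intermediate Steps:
E = 4 (E = -4*(-1) = 4)
T(K, v) = -8/3 + K/3 (T(K, v) = -(8 - K)/3 = -8/3 + K/3)
N = -125/3 (N = 3 - (41 - (-8/3 + (⅓)*(-3))) = 3 - (41 - (-8/3 - 1)) = 3 - (41 - 1*(-11/3)) = 3 - (41 + 11/3) = 3 - 1*134/3 = 3 - 134/3 = -125/3 ≈ -41.667)
P = 4 (P = (4*(-3 + 4))*1 = (4*1)*1 = 4*1 = 4)
P*N = 4*(-125/3) = -500/3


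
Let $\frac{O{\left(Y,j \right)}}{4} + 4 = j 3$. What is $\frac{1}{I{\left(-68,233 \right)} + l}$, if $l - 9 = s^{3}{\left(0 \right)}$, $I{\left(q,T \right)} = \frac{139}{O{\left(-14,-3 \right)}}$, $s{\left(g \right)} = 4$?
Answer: $\frac{52}{3657} \approx 0.014219$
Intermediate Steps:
$O{\left(Y,j \right)} = -16 + 12 j$ ($O{\left(Y,j \right)} = -16 + 4 j 3 = -16 + 4 \cdot 3 j = -16 + 12 j$)
$I{\left(q,T \right)} = - \frac{139}{52}$ ($I{\left(q,T \right)} = \frac{139}{-16 + 12 \left(-3\right)} = \frac{139}{-16 - 36} = \frac{139}{-52} = 139 \left(- \frac{1}{52}\right) = - \frac{139}{52}$)
$l = 73$ ($l = 9 + 4^{3} = 9 + 64 = 73$)
$\frac{1}{I{\left(-68,233 \right)} + l} = \frac{1}{- \frac{139}{52} + 73} = \frac{1}{\frac{3657}{52}} = \frac{52}{3657}$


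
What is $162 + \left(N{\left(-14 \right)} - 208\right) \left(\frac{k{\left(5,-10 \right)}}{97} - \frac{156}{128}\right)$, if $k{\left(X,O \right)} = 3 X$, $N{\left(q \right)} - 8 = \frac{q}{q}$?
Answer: $\frac{1160145}{3104} \approx 373.76$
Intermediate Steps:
$N{\left(q \right)} = 9$ ($N{\left(q \right)} = 8 + \frac{q}{q} = 8 + 1 = 9$)
$162 + \left(N{\left(-14 \right)} - 208\right) \left(\frac{k{\left(5,-10 \right)}}{97} - \frac{156}{128}\right) = 162 + \left(9 - 208\right) \left(\frac{3 \cdot 5}{97} - \frac{156}{128}\right) = 162 + \left(9 - 208\right) \left(15 \cdot \frac{1}{97} - \frac{39}{32}\right) = 162 - 199 \left(\frac{15}{97} - \frac{39}{32}\right) = 162 - - \frac{657297}{3104} = 162 + \frac{657297}{3104} = \frac{1160145}{3104}$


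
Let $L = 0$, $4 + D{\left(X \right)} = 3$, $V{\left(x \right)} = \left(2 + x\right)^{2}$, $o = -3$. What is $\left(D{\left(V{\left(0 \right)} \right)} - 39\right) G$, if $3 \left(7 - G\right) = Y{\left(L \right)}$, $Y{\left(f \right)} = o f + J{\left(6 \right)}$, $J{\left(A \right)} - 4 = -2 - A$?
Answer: $- \frac{1000}{3} \approx -333.33$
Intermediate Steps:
$J{\left(A \right)} = 2 - A$ ($J{\left(A \right)} = 4 - \left(2 + A\right) = 2 - A$)
$D{\left(X \right)} = -1$ ($D{\left(X \right)} = -4 + 3 = -1$)
$Y{\left(f \right)} = -4 - 3 f$ ($Y{\left(f \right)} = - 3 f + \left(2 - 6\right) = - 3 f - 4 = -4 - 3 f$)
$G = \frac{25}{3}$ ($G = 7 - \frac{-4 - 0}{3} = 7 - \frac{-4 + 0}{3} = 7 - - \frac{4}{3} = 7 + \frac{4}{3} = \frac{25}{3} \approx 8.3333$)
$\left(D{\left(V{\left(0 \right)} \right)} - 39\right) G = \left(-1 - 39\right) \frac{25}{3} = \left(-40\right) \frac{25}{3} = - \frac{1000}{3}$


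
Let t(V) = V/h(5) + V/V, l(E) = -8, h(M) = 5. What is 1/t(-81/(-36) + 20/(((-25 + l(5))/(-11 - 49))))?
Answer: 220/1919 ≈ 0.11464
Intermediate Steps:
t(V) = 1 + V/5 (t(V) = V/5 + V/V = V*(1/5) + 1 = V/5 + 1 = 1 + V/5)
1/t(-81/(-36) + 20/(((-25 + l(5))/(-11 - 49)))) = 1/(1 + (-81/(-36) + 20/(((-25 - 8)/(-11 - 49))))/5) = 1/(1 + (-81*(-1/36) + 20/((-33/(-60))))/5) = 1/(1 + (9/4 + 20/((-33*(-1/60))))/5) = 1/(1 + (9/4 + 20/(11/20))/5) = 1/(1 + (9/4 + 20*(20/11))/5) = 1/(1 + (9/4 + 400/11)/5) = 1/(1 + (1/5)*(1699/44)) = 1/(1 + 1699/220) = 1/(1919/220) = 220/1919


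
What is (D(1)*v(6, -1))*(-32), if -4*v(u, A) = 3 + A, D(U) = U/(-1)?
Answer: -16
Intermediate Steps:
D(U) = -U (D(U) = U*(-1) = -U)
v(u, A) = -¾ - A/4 (v(u, A) = -(3 + A)/4 = -¾ - A/4)
(D(1)*v(6, -1))*(-32) = ((-1*1)*(-¾ - ¼*(-1)))*(-32) = -(-¾ + ¼)*(-32) = -1*(-½)*(-32) = (½)*(-32) = -16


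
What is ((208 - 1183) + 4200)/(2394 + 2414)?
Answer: 3225/4808 ≈ 0.67076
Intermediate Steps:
((208 - 1183) + 4200)/(2394 + 2414) = (-975 + 4200)/4808 = 3225*(1/4808) = 3225/4808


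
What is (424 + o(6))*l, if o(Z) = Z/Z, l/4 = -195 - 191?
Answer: -656200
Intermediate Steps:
l = -1544 (l = 4*(-195 - 191) = 4*(-386) = -1544)
o(Z) = 1
(424 + o(6))*l = (424 + 1)*(-1544) = 425*(-1544) = -656200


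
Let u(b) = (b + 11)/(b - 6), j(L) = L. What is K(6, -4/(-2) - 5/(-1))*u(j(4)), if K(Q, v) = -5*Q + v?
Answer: 345/2 ≈ 172.50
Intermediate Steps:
K(Q, v) = v - 5*Q
u(b) = (11 + b)/(-6 + b)
K(6, -4/(-2) - 5/(-1))*u(j(4)) = ((-4/(-2) - 5/(-1)) - 5*6)*((11 + 4)/(-6 + 4)) = ((-4*(-1/2) - 5*(-1)) - 30)*(15/(-2)) = ((2 + 5) - 30)*(-1/2*15) = (7 - 30)*(-15/2) = -23*(-15/2) = 345/2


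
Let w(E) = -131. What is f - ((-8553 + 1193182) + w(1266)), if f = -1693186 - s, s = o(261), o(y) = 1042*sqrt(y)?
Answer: -2877684 - 3126*sqrt(29) ≈ -2.8945e+6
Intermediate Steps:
s = 3126*sqrt(29) (s = 1042*sqrt(261) = 1042*(3*sqrt(29)) = 3126*sqrt(29) ≈ 16834.)
f = -1693186 - 3126*sqrt(29) ≈ -1.7100e+6
f - ((-8553 + 1193182) + w(1266)) = (-1693186 - 3126*sqrt(29)) - ((-8553 + 1193182) - 131) = (-1693186 - 3126*sqrt(29)) - (1184629 - 131) = (-1693186 - 3126*sqrt(29)) - 1*1184498 = (-1693186 - 3126*sqrt(29)) - 1184498 = -2877684 - 3126*sqrt(29)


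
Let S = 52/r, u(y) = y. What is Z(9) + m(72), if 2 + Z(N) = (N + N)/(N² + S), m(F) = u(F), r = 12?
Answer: 8987/128 ≈ 70.211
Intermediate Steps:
m(F) = F
S = 13/3 (S = 52/12 = 52*(1/12) = 13/3 ≈ 4.3333)
Z(N) = -2 + 2*N/(13/3 + N²) (Z(N) = -2 + (N + N)/(N² + 13/3) = -2 + (2*N)/(13/3 + N²) = -2 + 2*N/(13/3 + N²))
Z(9) + m(72) = 2*(-13 - 3*9² + 3*9)/(13 + 3*9²) + 72 = 2*(-13 - 3*81 + 27)/(13 + 3*81) + 72 = 2*(-13 - 243 + 27)/(13 + 243) + 72 = 2*(-229)/256 + 72 = 2*(1/256)*(-229) + 72 = -229/128 + 72 = 8987/128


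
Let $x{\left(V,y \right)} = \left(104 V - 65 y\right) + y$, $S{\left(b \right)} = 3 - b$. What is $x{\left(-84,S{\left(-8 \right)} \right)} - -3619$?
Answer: $-5821$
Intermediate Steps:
$x{\left(V,y \right)} = - 64 y + 104 V$ ($x{\left(V,y \right)} = \left(- 65 y + 104 V\right) + y = - 64 y + 104 V$)
$x{\left(-84,S{\left(-8 \right)} \right)} - -3619 = \left(- 64 \left(3 - -8\right) + 104 \left(-84\right)\right) - -3619 = \left(- 64 \left(3 + 8\right) - 8736\right) + 3619 = \left(\left(-64\right) 11 - 8736\right) + 3619 = \left(-704 - 8736\right) + 3619 = -9440 + 3619 = -5821$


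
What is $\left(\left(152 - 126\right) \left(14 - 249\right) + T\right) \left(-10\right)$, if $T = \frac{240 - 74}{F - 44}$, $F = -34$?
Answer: $\frac{2383730}{39} \approx 61121.0$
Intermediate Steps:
$T = - \frac{83}{39}$ ($T = \frac{240 - 74}{-34 - 44} = \frac{166}{-78} = 166 \left(- \frac{1}{78}\right) = - \frac{83}{39} \approx -2.1282$)
$\left(\left(152 - 126\right) \left(14 - 249\right) + T\right) \left(-10\right) = \left(\left(152 - 126\right) \left(14 - 249\right) - \frac{83}{39}\right) \left(-10\right) = \left(26 \left(-235\right) - \frac{83}{39}\right) \left(-10\right) = \left(-6110 - \frac{83}{39}\right) \left(-10\right) = \left(- \frac{238373}{39}\right) \left(-10\right) = \frac{2383730}{39}$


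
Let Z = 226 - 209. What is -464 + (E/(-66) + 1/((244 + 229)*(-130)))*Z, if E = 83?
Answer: -44768938/92235 ≈ -485.38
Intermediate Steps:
Z = 17
-464 + (E/(-66) + 1/((244 + 229)*(-130)))*Z = -464 + (83/(-66) + 1/((244 + 229)*(-130)))*17 = -464 + (83*(-1/66) - 1/130/473)*17 = -464 + (-83/66 + (1/473)*(-1/130))*17 = -464 + (-83/66 - 1/61490)*17 = -464 - 115994/92235*17 = -464 - 1971898/92235 = -44768938/92235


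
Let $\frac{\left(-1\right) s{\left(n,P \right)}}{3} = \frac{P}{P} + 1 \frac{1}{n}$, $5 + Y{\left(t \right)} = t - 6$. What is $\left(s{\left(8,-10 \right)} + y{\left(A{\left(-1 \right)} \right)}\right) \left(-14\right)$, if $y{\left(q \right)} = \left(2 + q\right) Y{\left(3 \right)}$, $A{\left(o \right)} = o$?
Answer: $\frac{637}{4} \approx 159.25$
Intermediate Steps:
$Y{\left(t \right)} = -11 + t$ ($Y{\left(t \right)} = -5 + \left(t - 6\right) = -5 + \left(-6 + t\right) = -11 + t$)
$s{\left(n,P \right)} = -3 - \frac{3}{n}$ ($s{\left(n,P \right)} = - 3 \left(\frac{P}{P} + 1 \frac{1}{n}\right) = - 3 \left(1 + \frac{1}{n}\right) = -3 - \frac{3}{n}$)
$y{\left(q \right)} = -16 - 8 q$ ($y{\left(q \right)} = \left(2 + q\right) \left(-11 + 3\right) = \left(2 + q\right) \left(-8\right) = -16 - 8 q$)
$\left(s{\left(8,-10 \right)} + y{\left(A{\left(-1 \right)} \right)}\right) \left(-14\right) = \left(\left(-3 - \frac{3}{8}\right) - 8\right) \left(-14\right) = \left(- \frac{27}{8} - 8\right) \left(-14\right) = \left(- \frac{91}{8}\right) \left(-14\right) = \frac{637}{4}$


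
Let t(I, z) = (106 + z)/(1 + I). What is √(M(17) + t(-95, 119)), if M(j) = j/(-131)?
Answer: I*√382632922/12314 ≈ 1.5885*I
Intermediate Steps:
t(I, z) = (106 + z)/(1 + I)
M(j) = -j/131 (M(j) = j*(-1/131) = -j/131)
√(M(17) + t(-95, 119)) = √(-1/131*17 + (106 + 119)/(1 - 95)) = √(-17/131 + 225/(-94)) = √(-17/131 - 1/94*225) = √(-17/131 - 225/94) = √(-31073/12314) = I*√382632922/12314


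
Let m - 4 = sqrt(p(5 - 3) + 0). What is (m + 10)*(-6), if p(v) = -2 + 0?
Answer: -84 - 6*I*sqrt(2) ≈ -84.0 - 8.4853*I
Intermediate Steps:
p(v) = -2
m = 4 + I*sqrt(2) (m = 4 + sqrt(-2 + 0) = 4 + sqrt(-2) = 4 + I*sqrt(2) ≈ 4.0 + 1.4142*I)
(m + 10)*(-6) = ((4 + I*sqrt(2)) + 10)*(-6) = (14 + I*sqrt(2))*(-6) = -84 - 6*I*sqrt(2)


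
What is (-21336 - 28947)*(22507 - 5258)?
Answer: -867331467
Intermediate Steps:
(-21336 - 28947)*(22507 - 5258) = -50283*17249 = -867331467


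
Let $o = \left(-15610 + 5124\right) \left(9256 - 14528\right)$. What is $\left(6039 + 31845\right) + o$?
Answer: $55320076$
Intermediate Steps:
$o = 55282192$ ($o = \left(-10486\right) \left(-5272\right) = 55282192$)
$\left(6039 + 31845\right) + o = \left(6039 + 31845\right) + 55282192 = 37884 + 55282192 = 55320076$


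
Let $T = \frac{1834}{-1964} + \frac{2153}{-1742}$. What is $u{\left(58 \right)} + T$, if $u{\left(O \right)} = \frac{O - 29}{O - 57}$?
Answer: $\frac{11474254}{427661} \approx 26.83$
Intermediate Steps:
$u{\left(O \right)} = \frac{-29 + O}{-57 + O}$
$T = - \frac{927915}{427661}$ ($T = 1834 \left(- \frac{1}{1964}\right) + 2153 \left(- \frac{1}{1742}\right) = - \frac{917}{982} - \frac{2153}{1742} = - \frac{927915}{427661} \approx -2.1697$)
$u{\left(58 \right)} + T = \frac{-29 + 58}{-57 + 58} - \frac{927915}{427661} = 1^{-1} \cdot 29 - \frac{927915}{427661} = 1 \cdot 29 - \frac{927915}{427661} = 29 - \frac{927915}{427661} = \frac{11474254}{427661}$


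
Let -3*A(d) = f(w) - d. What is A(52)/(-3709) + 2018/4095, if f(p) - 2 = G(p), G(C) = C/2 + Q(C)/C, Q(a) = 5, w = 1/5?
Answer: 14901547/30376710 ≈ 0.49056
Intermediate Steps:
w = 1/5 ≈ 0.20000
G(C) = C/2 + 5/C
f(p) = 2 + p/2 + 5/p (f(p) = 2 + (p/2 + 5/p) = 2 + p/2 + 5/p)
A(d) = -271/30 + d/3 (A(d) = -((2 + (1/2)*(1/5) + 5/(1/5)) - d)/3 = -((2 + 1/10 + 5*5) - d)/3 = -((2 + 1/10 + 25) - d)/3 = -(271/10 - d)/3 = -271/30 + d/3)
A(52)/(-3709) + 2018/4095 = (-271/30 + (1/3)*52)/(-3709) + 2018/4095 = (-271/30 + 52/3)*(-1/3709) + 2018*(1/4095) = (83/10)*(-1/3709) + 2018/4095 = -83/37090 + 2018/4095 = 14901547/30376710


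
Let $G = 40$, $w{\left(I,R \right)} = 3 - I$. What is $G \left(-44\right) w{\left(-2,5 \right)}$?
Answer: $-8800$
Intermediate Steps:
$G \left(-44\right) w{\left(-2,5 \right)} = 40 \left(-44\right) \left(3 - -2\right) = - 1760 \left(3 + 2\right) = \left(-1760\right) 5 = -8800$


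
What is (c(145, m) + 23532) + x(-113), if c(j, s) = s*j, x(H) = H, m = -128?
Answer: 4859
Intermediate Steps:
c(j, s) = j*s
(c(145, m) + 23532) + x(-113) = (145*(-128) + 23532) - 113 = (-18560 + 23532) - 113 = 4972 - 113 = 4859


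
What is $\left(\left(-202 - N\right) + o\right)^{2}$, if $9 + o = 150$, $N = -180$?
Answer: $14161$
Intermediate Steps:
$o = 141$ ($o = -9 + 150 = 141$)
$\left(\left(-202 - N\right) + o\right)^{2} = \left(\left(-202 - -180\right) + 141\right)^{2} = \left(\left(-202 + 180\right) + 141\right)^{2} = \left(-22 + 141\right)^{2} = 119^{2} = 14161$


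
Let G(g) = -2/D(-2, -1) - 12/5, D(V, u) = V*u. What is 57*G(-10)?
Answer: -969/5 ≈ -193.80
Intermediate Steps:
G(g) = -17/5 (G(g) = -2/((-2*(-1))) - 12/5 = -2/2 - 12*1/5 = -2*1/2 - 12/5 = -1 - 12/5 = -17/5)
57*G(-10) = 57*(-17/5) = -969/5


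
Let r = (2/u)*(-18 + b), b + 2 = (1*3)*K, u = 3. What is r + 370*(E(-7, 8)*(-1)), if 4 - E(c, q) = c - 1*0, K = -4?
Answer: -12274/3 ≈ -4091.3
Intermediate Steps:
b = -14 (b = -2 + (1*3)*(-4) = -2 + 3*(-4) = -2 - 12 = -14)
E(c, q) = 4 - c (E(c, q) = 4 - (c - 1*0) = 4 - (c + 0) = 4 - c)
r = -64/3 (r = (2/3)*(-18 - 14) = (2*(⅓))*(-32) = (⅔)*(-32) = -64/3 ≈ -21.333)
r + 370*(E(-7, 8)*(-1)) = -64/3 + 370*((4 - 1*(-7))*(-1)) = -64/3 + 370*((4 + 7)*(-1)) = -64/3 + 370*(11*(-1)) = -64/3 + 370*(-11) = -64/3 - 4070 = -12274/3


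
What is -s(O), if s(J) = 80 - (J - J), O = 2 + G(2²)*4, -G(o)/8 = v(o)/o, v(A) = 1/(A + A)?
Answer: -80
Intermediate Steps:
v(A) = 1/(2*A)
G(o) = -4/o² (G(o) = -8*1/(2*o)/o = -4/o²)
O = 1 (O = 2 - 4/(2²)²*4 = 2 - 4/4²*4 = 2 - 4*1/16*4 = 2 - ¼*4 = 2 - 1 = 1)
s(J) = 80 (s(J) = 80 - 1*0 = 80 + 0 = 80)
-s(O) = -1*80 = -80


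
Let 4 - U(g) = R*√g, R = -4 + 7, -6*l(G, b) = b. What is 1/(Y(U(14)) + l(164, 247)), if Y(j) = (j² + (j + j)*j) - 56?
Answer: 11838/1279993 + 2592*√14/1279993 ≈ 0.016825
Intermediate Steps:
l(G, b) = -b/6
R = 3
U(g) = 4 - 3*√g
Y(j) = -56 + 3*j² (Y(j) = (j² + (2*j)*j) - 56 = (j² + 2*j²) - 56 = 3*j² - 56 = -56 + 3*j²)
1/(Y(U(14)) + l(164, 247)) = 1/((-56 + 3*(4 - 3*√14)²) - ⅙*247) = 1/((-56 + 3*(4 - 3*√14)²) - 247/6) = 1/(-583/6 + 3*(4 - 3*√14)²)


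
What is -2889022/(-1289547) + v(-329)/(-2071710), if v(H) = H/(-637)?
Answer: 960590078033/428770079010 ≈ 2.2403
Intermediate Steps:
v(H) = -H/637 (v(H) = H*(-1/637) = -H/637)
-2889022/(-1289547) + v(-329)/(-2071710) = -2889022/(-1289547) - 1/637*(-329)/(-2071710) = -2889022*(-1/1289547) + (47/91)*(-1/2071710) = 2889022/1289547 - 47/188525610 = 960590078033/428770079010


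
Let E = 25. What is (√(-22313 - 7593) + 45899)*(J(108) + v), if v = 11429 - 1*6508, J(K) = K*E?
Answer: 349796279 + 7621*I*√29906 ≈ 3.498e+8 + 1.3179e+6*I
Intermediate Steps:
J(K) = 25*K (J(K) = K*25 = 25*K)
v = 4921 (v = 11429 - 6508 = 4921)
(√(-22313 - 7593) + 45899)*(J(108) + v) = (√(-22313 - 7593) + 45899)*(25*108 + 4921) = (√(-29906) + 45899)*(2700 + 4921) = (I*√29906 + 45899)*7621 = (45899 + I*√29906)*7621 = 349796279 + 7621*I*√29906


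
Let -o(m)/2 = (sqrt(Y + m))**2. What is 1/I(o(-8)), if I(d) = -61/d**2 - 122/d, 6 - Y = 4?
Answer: -144/1525 ≈ -0.094426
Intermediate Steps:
Y = 2 (Y = 6 - 1*4 = 6 - 4 = 2)
o(m) = -4 - 2*m (o(m) = -(4 + 2*m) = -2*(2 + m) = -4 - 2*m)
I(d) = -122/d - 61/d**2 (I(d) = -61/d**2 - 122/d = -122/d - 61/d**2)
1/I(o(-8)) = 1/(61*(-1 - 2*(-4 - 2*(-8)))/(-4 - 2*(-8))**2) = 1/(61*(-1 - 2*(-4 + 16))/(-4 + 16)**2) = 1/(61*(-1 - 2*12)/12**2) = 1/(61*(1/144)*(-1 - 24)) = 1/(61*(1/144)*(-25)) = 1/(-1525/144) = -144/1525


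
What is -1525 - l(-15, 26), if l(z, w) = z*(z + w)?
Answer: -1360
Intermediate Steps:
l(z, w) = z*(w + z)
-1525 - l(-15, 26) = -1525 - (-15)*(26 - 15) = -1525 - (-15)*11 = -1525 - 1*(-165) = -1525 + 165 = -1360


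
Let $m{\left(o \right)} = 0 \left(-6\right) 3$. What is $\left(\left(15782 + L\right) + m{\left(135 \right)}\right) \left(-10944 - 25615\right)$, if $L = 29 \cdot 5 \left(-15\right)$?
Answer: $-497458313$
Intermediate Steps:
$L = -2175$ ($L = 145 \left(-15\right) = -2175$)
$m{\left(o \right)} = 0$ ($m{\left(o \right)} = 0 \cdot 3 = 0$)
$\left(\left(15782 + L\right) + m{\left(135 \right)}\right) \left(-10944 - 25615\right) = \left(\left(15782 - 2175\right) + 0\right) \left(-10944 - 25615\right) = \left(13607 + 0\right) \left(-36559\right) = 13607 \left(-36559\right) = -497458313$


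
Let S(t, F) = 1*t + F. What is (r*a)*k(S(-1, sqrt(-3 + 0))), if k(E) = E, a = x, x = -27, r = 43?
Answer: 1161 - 1161*I*sqrt(3) ≈ 1161.0 - 2010.9*I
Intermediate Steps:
S(t, F) = F + t (S(t, F) = t + F = F + t)
a = -27
(r*a)*k(S(-1, sqrt(-3 + 0))) = (43*(-27))*(sqrt(-3 + 0) - 1) = -1161*(sqrt(-3) - 1) = -1161*(I*sqrt(3) - 1) = -1161*(-1 + I*sqrt(3)) = 1161 - 1161*I*sqrt(3)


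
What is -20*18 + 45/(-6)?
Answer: -735/2 ≈ -367.50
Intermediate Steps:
-20*18 + 45/(-6) = -360 + 45*(-⅙) = -360 - 15/2 = -735/2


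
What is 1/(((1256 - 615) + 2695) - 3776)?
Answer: -1/440 ≈ -0.0022727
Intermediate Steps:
1/(((1256 - 615) + 2695) - 3776) = 1/((641 + 2695) - 3776) = 1/(3336 - 3776) = 1/(-440) = -1/440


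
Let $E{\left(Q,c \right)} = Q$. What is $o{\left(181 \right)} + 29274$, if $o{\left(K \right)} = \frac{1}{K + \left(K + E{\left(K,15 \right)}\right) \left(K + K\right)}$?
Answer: $\frac{3841480651}{131225} \approx 29274.0$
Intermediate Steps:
$o{\left(K \right)} = \frac{1}{K + 4 K^{2}}$ ($o{\left(K \right)} = \frac{1}{K + \left(K + K\right) \left(K + K\right)} = \frac{1}{K + 2 K 2 K} = \frac{1}{K + 4 K^{2}}$)
$o{\left(181 \right)} + 29274 = \frac{1}{181 \left(1 + 4 \cdot 181\right)} + 29274 = \frac{1}{181 \left(1 + 724\right)} + 29274 = \frac{1}{181 \cdot 725} + 29274 = \frac{1}{181} \cdot \frac{1}{725} + 29274 = \frac{1}{131225} + 29274 = \frac{3841480651}{131225}$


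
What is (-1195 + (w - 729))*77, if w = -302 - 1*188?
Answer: -185878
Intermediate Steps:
w = -490 (w = -302 - 188 = -490)
(-1195 + (w - 729))*77 = (-1195 + (-490 - 729))*77 = (-1195 - 1219)*77 = -2414*77 = -185878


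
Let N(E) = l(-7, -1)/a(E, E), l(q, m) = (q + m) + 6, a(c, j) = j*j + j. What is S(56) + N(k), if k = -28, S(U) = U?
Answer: 21167/378 ≈ 55.997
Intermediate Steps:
a(c, j) = j + j**2 (a(c, j) = j**2 + j = j + j**2)
l(q, m) = 6 + m + q (l(q, m) = (m + q) + 6 = 6 + m + q)
N(E) = -2/(E*(1 + E)) (N(E) = (6 - 1 - 7)/((E*(1 + E))) = -2/(E*(1 + E)))
S(56) + N(k) = 56 - 2/(-28*(1 - 28)) = 56 - 2*(-1/28)/(-27) = 56 - 2*(-1/28)*(-1/27) = 56 - 1/378 = 21167/378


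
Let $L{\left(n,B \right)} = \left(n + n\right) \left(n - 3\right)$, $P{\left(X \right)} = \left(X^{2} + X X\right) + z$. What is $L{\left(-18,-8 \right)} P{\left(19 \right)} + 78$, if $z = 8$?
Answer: $551958$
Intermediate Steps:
$P{\left(X \right)} = 8 + 2 X^{2}$ ($P{\left(X \right)} = \left(X^{2} + X X\right) + 8 = \left(X^{2} + X^{2}\right) + 8 = 2 X^{2} + 8 = 8 + 2 X^{2}$)
$L{\left(n,B \right)} = 2 n \left(-3 + n\right)$
$L{\left(-18,-8 \right)} P{\left(19 \right)} + 78 = 2 \left(-18\right) \left(-3 - 18\right) \left(8 + 2 \cdot 19^{2}\right) + 78 = 2 \left(-18\right) \left(-21\right) \left(8 + 2 \cdot 361\right) + 78 = 756 \left(8 + 722\right) + 78 = 756 \cdot 730 + 78 = 551880 + 78 = 551958$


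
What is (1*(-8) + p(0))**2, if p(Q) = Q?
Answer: 64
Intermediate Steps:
(1*(-8) + p(0))**2 = (1*(-8) + 0)**2 = (-8 + 0)**2 = (-8)**2 = 64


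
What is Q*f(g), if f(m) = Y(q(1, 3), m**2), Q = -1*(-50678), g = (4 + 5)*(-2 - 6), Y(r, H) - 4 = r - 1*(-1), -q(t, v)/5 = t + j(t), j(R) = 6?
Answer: -1520340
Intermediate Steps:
q(t, v) = -30 - 5*t (q(t, v) = -5*(t + 6) = -5*(6 + t) = -30 - 5*t)
Y(r, H) = 5 + r (Y(r, H) = 4 + (r - 1*(-1)) = 4 + (r + 1) = 4 + (1 + r) = 5 + r)
g = -72 (g = 9*(-8) = -72)
Q = 50678
f(m) = -30 (f(m) = 5 + (-30 - 5*1) = 5 + (-30 - 5) = 5 - 35 = -30)
Q*f(g) = 50678*(-30) = -1520340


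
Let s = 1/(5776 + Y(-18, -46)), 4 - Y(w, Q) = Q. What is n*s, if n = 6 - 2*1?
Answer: 2/2913 ≈ 0.00068658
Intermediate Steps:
n = 4 (n = 6 - 2 = 4)
Y(w, Q) = 4 - Q
s = 1/5826 (s = 1/(5776 + (4 - 1*(-46))) = 1/(5776 + (4 + 46)) = 1/(5776 + 50) = 1/5826 ≈ 0.00017164)
n*s = 4*(1/5826) = 2/2913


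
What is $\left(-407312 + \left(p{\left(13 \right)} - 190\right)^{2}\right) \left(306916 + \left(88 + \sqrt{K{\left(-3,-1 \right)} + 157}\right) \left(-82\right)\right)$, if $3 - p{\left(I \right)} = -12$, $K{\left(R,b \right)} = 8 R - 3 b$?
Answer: $-112893093900 + 61776668 \sqrt{34} \approx -1.1253 \cdot 10^{11}$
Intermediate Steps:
$K{\left(R,b \right)} = - 3 b + 8 R$
$p{\left(I \right)} = 15$ ($p{\left(I \right)} = 3 - -12 = 3 + 12 = 15$)
$\left(-407312 + \left(p{\left(13 \right)} - 190\right)^{2}\right) \left(306916 + \left(88 + \sqrt{K{\left(-3,-1 \right)} + 157}\right) \left(-82\right)\right) = \left(-407312 + \left(15 - 190\right)^{2}\right) \left(306916 + \left(88 + \sqrt{\left(\left(-3\right) \left(-1\right) + 8 \left(-3\right)\right) + 157}\right) \left(-82\right)\right) = \left(-407312 + \left(-175\right)^{2}\right) \left(306916 + \left(88 + \sqrt{\left(3 - 24\right) + 157}\right) \left(-82\right)\right) = \left(-407312 + 30625\right) \left(306916 + \left(88 + \sqrt{-21 + 157}\right) \left(-82\right)\right) = - 376687 \left(306916 + \left(88 + \sqrt{136}\right) \left(-82\right)\right) = - 376687 \left(306916 + \left(88 + 2 \sqrt{34}\right) \left(-82\right)\right) = - 376687 \left(306916 - \left(7216 + 164 \sqrt{34}\right)\right) = - 376687 \left(299700 - 164 \sqrt{34}\right) = -112893093900 + 61776668 \sqrt{34}$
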